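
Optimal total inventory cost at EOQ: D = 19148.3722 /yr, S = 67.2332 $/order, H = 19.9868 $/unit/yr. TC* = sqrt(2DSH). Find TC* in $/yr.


2*D*S*H = 51462265.9846
TC* = sqrt(51462265.9846) = 7173.7205

7173.7205 $/yr


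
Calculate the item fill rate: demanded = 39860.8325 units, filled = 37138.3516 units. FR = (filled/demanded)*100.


FR = 37138.3516 / 39860.8325 * 100 = 93.1700

93.1700%


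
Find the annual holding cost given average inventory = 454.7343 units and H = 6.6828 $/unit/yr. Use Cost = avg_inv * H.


Cost = 454.7343 * 6.6828 = 3038.8984

3038.8984 $/yr


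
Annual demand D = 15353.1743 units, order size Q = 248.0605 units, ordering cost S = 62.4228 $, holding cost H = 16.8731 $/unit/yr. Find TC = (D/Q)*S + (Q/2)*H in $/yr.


Ordering cost = D*S/Q = 3863.5257
Holding cost = Q*H/2 = 2092.7748
TC = 3863.5257 + 2092.7748 = 5956.3006

5956.3006 $/yr


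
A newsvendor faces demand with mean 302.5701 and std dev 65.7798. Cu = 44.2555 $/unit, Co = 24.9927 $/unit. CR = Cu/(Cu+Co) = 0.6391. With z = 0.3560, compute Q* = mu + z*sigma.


CR = Cu/(Cu+Co) = 44.2555/(44.2555+24.9927) = 0.6391
z = 0.3560
Q* = 302.5701 + 0.3560 * 65.7798 = 325.9877

325.9877 units


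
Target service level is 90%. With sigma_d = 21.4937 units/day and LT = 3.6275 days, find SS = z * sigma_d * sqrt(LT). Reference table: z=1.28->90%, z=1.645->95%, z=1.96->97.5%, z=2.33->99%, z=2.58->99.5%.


From the table, SL = 90% corresponds to z = 1.28
sqrt(LT) = sqrt(3.6275) = 1.9046
SS = 1.28 * 21.4937 * 1.9046 = 52.3992

52.3992 units


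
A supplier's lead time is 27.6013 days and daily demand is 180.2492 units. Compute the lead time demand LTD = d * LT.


LTD = 180.2492 * 27.6013 = 4975.1122

4975.1122 units


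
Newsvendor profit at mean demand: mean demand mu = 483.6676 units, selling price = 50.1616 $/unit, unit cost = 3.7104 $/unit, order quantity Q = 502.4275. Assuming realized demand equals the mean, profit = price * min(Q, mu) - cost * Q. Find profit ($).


Sales at mu = min(502.4275, 483.6676) = 483.6676
Revenue = 50.1616 * 483.6676 = 24261.5407
Total cost = 3.7104 * 502.4275 = 1864.2070
Profit = 24261.5407 - 1864.2070 = 22397.3337

22397.3337 $


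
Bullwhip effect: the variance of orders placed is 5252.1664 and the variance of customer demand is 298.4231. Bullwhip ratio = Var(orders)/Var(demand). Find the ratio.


BW = 5252.1664 / 298.4231 = 17.5997

17.5997


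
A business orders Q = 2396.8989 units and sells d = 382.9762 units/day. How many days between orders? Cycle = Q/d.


Cycle = 2396.8989 / 382.9762 = 6.2586

6.2586 days


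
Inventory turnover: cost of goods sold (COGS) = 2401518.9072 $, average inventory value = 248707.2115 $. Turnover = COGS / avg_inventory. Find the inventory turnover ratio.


Turnover = 2401518.9072 / 248707.2115 = 9.6560

9.6560


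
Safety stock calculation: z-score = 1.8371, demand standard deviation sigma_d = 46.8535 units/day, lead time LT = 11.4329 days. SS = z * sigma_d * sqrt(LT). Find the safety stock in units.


sqrt(LT) = sqrt(11.4329) = 3.3813
SS = 1.8371 * 46.8535 * 3.3813 = 291.0402

291.0402 units


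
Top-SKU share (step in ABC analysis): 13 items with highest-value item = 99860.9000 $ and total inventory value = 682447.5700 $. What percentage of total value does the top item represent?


Top item = 99860.9000
Total = 682447.5700
Percentage = 99860.9000 / 682447.5700 * 100 = 14.6328

14.6328%


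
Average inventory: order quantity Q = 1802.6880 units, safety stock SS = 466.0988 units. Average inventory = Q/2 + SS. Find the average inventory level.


Q/2 = 901.3440
Avg = 901.3440 + 466.0988 = 1367.4428

1367.4428 units


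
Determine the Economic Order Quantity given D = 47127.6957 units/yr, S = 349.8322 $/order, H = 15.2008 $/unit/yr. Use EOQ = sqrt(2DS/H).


2*D*S = 2 * 47127.6957 * 349.8322 = 32973570.9353
2*D*S/H = 2169199.7089
EOQ = sqrt(2169199.7089) = 1472.8203

1472.8203 units


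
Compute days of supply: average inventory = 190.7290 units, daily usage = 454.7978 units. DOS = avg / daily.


DOS = 190.7290 / 454.7978 = 0.4194

0.4194 days


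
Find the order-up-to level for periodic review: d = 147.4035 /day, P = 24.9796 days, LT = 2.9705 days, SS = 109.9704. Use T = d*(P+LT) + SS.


P + LT = 27.9501
d*(P+LT) = 147.4035 * 27.9501 = 4119.9426
T = 4119.9426 + 109.9704 = 4229.9130

4229.9130 units


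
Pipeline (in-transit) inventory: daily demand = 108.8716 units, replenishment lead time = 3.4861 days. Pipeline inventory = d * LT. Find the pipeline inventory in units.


Pipeline = 108.8716 * 3.4861 = 379.5373

379.5373 units


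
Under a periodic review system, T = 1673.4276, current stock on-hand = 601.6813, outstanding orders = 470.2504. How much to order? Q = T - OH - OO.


Inventory position = OH + OO = 601.6813 + 470.2504 = 1071.9317
Q = 1673.4276 - 1071.9317 = 601.4959

601.4959 units


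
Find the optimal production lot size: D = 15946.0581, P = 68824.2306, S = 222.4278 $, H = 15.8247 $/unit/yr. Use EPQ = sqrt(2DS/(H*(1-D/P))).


1 - D/P = 1 - 0.2317 = 0.7683
H*(1-D/P) = 12.1582
2DS = 7093693.2437
EPQ = sqrt(583447.5847) = 763.8374

763.8374 units


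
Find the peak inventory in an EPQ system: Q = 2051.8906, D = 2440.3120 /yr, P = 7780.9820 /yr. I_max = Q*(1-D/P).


D/P = 0.3136
1 - D/P = 0.6864
I_max = 2051.8906 * 0.6864 = 1408.3660

1408.3660 units


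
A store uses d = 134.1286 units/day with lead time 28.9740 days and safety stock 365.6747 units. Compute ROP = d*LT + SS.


d*LT = 134.1286 * 28.9740 = 3886.2421
ROP = 3886.2421 + 365.6747 = 4251.9168

4251.9168 units


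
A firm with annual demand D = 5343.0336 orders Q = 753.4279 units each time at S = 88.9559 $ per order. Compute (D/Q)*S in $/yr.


Number of orders = D/Q = 7.0916
Cost = 7.0916 * 88.9559 = 630.8425

630.8425 $/yr


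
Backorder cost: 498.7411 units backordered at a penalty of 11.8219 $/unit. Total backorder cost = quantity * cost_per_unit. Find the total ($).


Total = 498.7411 * 11.8219 = 5896.0674

5896.0674 $


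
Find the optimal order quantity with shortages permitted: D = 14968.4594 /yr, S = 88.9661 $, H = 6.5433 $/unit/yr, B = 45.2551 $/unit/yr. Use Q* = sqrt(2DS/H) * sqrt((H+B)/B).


sqrt(2DS/H) = 637.9952
sqrt((H+B)/B) = 1.0699
Q* = 637.9952 * 1.0699 = 682.5615

682.5615 units


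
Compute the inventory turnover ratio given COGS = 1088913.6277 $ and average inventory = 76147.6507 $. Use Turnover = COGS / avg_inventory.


Turnover = 1088913.6277 / 76147.6507 = 14.3000

14.3000


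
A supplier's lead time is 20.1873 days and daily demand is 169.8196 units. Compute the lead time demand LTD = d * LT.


LTD = 169.8196 * 20.1873 = 3428.1992

3428.1992 units


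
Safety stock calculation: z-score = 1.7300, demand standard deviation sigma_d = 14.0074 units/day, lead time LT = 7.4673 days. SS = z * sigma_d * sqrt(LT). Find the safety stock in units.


sqrt(LT) = sqrt(7.4673) = 2.7326
SS = 1.7300 * 14.0074 * 2.7326 = 66.2194

66.2194 units


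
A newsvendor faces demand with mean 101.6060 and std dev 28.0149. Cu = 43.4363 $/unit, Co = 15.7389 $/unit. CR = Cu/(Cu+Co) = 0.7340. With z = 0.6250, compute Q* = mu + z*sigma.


CR = Cu/(Cu+Co) = 43.4363/(43.4363+15.7389) = 0.7340
z = 0.6250
Q* = 101.6060 + 0.6250 * 28.0149 = 119.1153

119.1153 units


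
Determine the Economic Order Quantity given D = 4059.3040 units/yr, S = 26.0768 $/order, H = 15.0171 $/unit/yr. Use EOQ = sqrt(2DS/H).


2*D*S = 2 * 4059.3040 * 26.0768 = 211707.3171
2*D*S/H = 14097.7497
EOQ = sqrt(14097.7497) = 118.7339

118.7339 units


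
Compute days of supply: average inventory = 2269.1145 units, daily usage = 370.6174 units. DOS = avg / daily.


DOS = 2269.1145 / 370.6174 = 6.1225

6.1225 days


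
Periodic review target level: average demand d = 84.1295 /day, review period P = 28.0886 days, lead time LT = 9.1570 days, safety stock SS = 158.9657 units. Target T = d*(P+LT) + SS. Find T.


P + LT = 37.2456
d*(P+LT) = 84.1295 * 37.2456 = 3133.4537
T = 3133.4537 + 158.9657 = 3292.4194

3292.4194 units


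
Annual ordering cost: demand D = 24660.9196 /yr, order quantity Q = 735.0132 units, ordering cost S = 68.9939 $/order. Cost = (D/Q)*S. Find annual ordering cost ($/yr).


Number of orders = D/Q = 33.5517
Cost = 33.5517 * 68.9939 = 2314.8605

2314.8605 $/yr


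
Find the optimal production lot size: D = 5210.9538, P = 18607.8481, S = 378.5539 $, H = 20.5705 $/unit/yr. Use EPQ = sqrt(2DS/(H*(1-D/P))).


1 - D/P = 1 - 0.2800 = 0.7200
H*(1-D/P) = 14.8099
2DS = 3945253.7674
EPQ = sqrt(266392.5754) = 516.1323

516.1323 units


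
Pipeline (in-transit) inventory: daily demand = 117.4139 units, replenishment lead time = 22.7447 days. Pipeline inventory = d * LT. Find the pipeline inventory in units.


Pipeline = 117.4139 * 22.7447 = 2670.5439

2670.5439 units


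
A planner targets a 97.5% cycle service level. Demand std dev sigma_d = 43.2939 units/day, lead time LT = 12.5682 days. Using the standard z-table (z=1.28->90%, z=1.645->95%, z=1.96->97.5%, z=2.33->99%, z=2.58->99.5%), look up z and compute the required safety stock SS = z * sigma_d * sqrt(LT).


From the table, SL = 97.5% corresponds to z = 1.96
sqrt(LT) = sqrt(12.5682) = 3.5452
SS = 1.96 * 43.2939 * 3.5452 = 300.8287

300.8287 units


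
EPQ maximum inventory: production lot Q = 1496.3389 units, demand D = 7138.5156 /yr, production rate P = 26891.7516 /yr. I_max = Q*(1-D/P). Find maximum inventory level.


D/P = 0.2655
1 - D/P = 0.7345
I_max = 1496.3389 * 0.7345 = 1099.1302

1099.1302 units


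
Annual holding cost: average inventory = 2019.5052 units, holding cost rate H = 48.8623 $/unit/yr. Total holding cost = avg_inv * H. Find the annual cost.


Cost = 2019.5052 * 48.8623 = 98677.6689

98677.6689 $/yr


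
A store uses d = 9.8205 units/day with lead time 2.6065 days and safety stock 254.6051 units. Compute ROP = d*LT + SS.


d*LT = 9.8205 * 2.6065 = 25.5971
ROP = 25.5971 + 254.6051 = 280.2022

280.2022 units


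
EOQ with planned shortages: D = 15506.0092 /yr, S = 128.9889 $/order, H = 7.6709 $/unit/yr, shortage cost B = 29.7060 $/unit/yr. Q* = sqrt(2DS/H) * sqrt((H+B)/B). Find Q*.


sqrt(2DS/H) = 722.1344
sqrt((H+B)/B) = 1.1217
Q* = 722.1344 * 1.1217 = 810.0234

810.0234 units


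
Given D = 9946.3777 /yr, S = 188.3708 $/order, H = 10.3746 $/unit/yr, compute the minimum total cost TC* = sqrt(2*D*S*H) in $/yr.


2*D*S*H = 38875848.9467
TC* = sqrt(38875848.9467) = 6235.0500

6235.0500 $/yr


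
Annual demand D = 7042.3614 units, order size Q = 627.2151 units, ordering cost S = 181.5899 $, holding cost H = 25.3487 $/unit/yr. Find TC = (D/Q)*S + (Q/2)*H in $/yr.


Ordering cost = D*S/Q = 2038.8886
Holding cost = Q*H/2 = 7949.5437
TC = 2038.8886 + 7949.5437 = 9988.4323

9988.4323 $/yr


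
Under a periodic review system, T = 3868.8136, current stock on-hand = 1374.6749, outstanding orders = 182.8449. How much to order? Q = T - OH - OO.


Inventory position = OH + OO = 1374.6749 + 182.8449 = 1557.5198
Q = 3868.8136 - 1557.5198 = 2311.2938

2311.2938 units


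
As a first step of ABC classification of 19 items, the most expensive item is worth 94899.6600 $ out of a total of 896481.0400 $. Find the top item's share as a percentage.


Top item = 94899.6600
Total = 896481.0400
Percentage = 94899.6600 / 896481.0400 * 100 = 10.5858

10.5858%


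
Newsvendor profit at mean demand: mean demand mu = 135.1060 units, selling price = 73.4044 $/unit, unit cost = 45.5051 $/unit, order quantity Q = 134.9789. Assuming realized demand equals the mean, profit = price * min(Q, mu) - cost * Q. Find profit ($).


Sales at mu = min(134.9789, 135.1060) = 134.9789
Revenue = 73.4044 * 134.9789 = 9908.0452
Total cost = 45.5051 * 134.9789 = 6142.2283
Profit = 9908.0452 - 6142.2283 = 3765.8168

3765.8168 $


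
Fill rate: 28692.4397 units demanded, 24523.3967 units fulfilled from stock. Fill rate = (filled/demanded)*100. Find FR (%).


FR = 24523.3967 / 28692.4397 * 100 = 85.4699

85.4699%


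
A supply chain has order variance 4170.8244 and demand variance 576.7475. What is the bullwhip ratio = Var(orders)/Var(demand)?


BW = 4170.8244 / 576.7475 = 7.2316

7.2316


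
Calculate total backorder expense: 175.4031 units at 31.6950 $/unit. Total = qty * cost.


Total = 175.4031 * 31.6950 = 5559.4013

5559.4013 $


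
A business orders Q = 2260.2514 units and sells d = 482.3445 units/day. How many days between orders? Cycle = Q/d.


Cycle = 2260.2514 / 482.3445 = 4.6860

4.6860 days


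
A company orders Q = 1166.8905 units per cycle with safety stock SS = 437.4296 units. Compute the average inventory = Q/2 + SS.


Q/2 = 583.4452
Avg = 583.4452 + 437.4296 = 1020.8748

1020.8748 units


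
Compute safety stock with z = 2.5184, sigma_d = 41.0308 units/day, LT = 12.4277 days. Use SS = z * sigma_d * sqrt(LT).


sqrt(LT) = sqrt(12.4277) = 3.5253
SS = 2.5184 * 41.0308 * 3.5253 = 364.2756

364.2756 units


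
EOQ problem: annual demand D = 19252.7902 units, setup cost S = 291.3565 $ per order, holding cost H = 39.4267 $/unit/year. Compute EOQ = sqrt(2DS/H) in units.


2*D*S = 2 * 19252.7902 * 291.3565 = 11218851.1358
2*D*S/H = 284549.5853
EOQ = sqrt(284549.5853) = 533.4319

533.4319 units


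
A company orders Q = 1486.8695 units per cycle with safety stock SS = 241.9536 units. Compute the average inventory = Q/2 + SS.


Q/2 = 743.4348
Avg = 743.4348 + 241.9536 = 985.3883

985.3883 units


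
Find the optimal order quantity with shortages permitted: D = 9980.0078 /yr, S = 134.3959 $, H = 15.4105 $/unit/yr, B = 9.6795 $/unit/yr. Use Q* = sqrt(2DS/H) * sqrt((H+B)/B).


sqrt(2DS/H) = 417.2200
sqrt((H+B)/B) = 1.6100
Q* = 417.2200 * 1.6100 = 671.7210

671.7210 units


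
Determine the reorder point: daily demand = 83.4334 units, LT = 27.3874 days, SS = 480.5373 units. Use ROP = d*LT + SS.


d*LT = 83.4334 * 27.3874 = 2285.0239
ROP = 2285.0239 + 480.5373 = 2765.5612

2765.5612 units


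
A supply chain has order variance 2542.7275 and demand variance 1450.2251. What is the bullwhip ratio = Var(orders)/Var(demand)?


BW = 2542.7275 / 1450.2251 = 1.7533

1.7533


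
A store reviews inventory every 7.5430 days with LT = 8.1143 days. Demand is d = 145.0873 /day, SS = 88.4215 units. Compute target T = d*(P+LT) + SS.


P + LT = 15.6573
d*(P+LT) = 145.0873 * 15.6573 = 2271.6754
T = 2271.6754 + 88.4215 = 2360.0969

2360.0969 units


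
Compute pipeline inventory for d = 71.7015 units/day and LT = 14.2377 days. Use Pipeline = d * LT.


Pipeline = 71.7015 * 14.2377 = 1020.8644

1020.8644 units


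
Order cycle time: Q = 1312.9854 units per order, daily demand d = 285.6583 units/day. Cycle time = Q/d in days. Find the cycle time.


Cycle = 1312.9854 / 285.6583 = 4.5963

4.5963 days


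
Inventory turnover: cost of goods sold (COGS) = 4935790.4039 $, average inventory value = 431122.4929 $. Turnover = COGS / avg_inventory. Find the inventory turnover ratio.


Turnover = 4935790.4039 / 431122.4929 = 11.4487

11.4487


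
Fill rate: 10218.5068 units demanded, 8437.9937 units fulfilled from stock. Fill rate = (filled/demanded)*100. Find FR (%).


FR = 8437.9937 / 10218.5068 * 100 = 82.5756

82.5756%


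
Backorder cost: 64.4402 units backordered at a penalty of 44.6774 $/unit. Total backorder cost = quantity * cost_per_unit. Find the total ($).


Total = 64.4402 * 44.6774 = 2879.0206

2879.0206 $


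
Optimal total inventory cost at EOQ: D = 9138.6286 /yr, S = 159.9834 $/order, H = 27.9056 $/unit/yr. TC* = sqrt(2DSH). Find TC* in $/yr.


2*D*S*H = 81597585.9353
TC* = sqrt(81597585.9353) = 9033.1382

9033.1382 $/yr


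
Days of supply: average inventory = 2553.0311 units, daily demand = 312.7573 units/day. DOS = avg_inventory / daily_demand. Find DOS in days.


DOS = 2553.0311 / 312.7573 = 8.1630

8.1630 days


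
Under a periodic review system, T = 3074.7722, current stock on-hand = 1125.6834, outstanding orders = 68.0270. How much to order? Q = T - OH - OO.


Inventory position = OH + OO = 1125.6834 + 68.0270 = 1193.7104
Q = 3074.7722 - 1193.7104 = 1881.0618

1881.0618 units


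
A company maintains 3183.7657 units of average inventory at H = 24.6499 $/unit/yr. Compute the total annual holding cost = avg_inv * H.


Cost = 3183.7657 * 24.6499 = 78479.5061

78479.5061 $/yr


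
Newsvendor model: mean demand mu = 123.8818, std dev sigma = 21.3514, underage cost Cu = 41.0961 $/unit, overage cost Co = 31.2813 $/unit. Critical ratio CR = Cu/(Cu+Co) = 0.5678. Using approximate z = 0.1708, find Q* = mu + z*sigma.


CR = Cu/(Cu+Co) = 41.0961/(41.0961+31.2813) = 0.5678
z = 0.1708
Q* = 123.8818 + 0.1708 * 21.3514 = 127.5286

127.5286 units


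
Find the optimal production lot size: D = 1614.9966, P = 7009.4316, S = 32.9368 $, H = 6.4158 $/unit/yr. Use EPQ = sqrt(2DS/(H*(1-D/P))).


1 - D/P = 1 - 0.2304 = 0.7696
H*(1-D/P) = 4.9376
2DS = 106385.6400
EPQ = sqrt(21546.1179) = 146.7860

146.7860 units


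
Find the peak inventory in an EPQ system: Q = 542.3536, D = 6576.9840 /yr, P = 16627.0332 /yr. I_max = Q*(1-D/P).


D/P = 0.3956
1 - D/P = 0.6044
I_max = 542.3536 * 0.6044 = 327.8204

327.8204 units


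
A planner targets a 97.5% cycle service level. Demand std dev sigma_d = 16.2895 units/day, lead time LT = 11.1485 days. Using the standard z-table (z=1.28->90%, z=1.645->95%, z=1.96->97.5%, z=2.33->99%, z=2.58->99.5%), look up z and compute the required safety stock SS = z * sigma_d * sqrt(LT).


From the table, SL = 97.5% corresponds to z = 1.96
sqrt(LT) = sqrt(11.1485) = 3.3389
SS = 1.96 * 16.2895 * 3.3389 = 106.6036

106.6036 units


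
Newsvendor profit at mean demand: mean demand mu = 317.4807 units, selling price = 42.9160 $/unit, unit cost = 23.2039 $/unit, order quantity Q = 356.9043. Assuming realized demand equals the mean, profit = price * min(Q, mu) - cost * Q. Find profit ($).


Sales at mu = min(356.9043, 317.4807) = 317.4807
Revenue = 42.9160 * 317.4807 = 13625.0017
Total cost = 23.2039 * 356.9043 = 8281.5717
Profit = 13625.0017 - 8281.5717 = 5343.4300

5343.4300 $


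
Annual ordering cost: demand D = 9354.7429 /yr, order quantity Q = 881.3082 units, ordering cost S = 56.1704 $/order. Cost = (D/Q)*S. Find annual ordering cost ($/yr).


Number of orders = D/Q = 10.6146
Cost = 10.6146 * 56.1704 = 596.2269

596.2269 $/yr


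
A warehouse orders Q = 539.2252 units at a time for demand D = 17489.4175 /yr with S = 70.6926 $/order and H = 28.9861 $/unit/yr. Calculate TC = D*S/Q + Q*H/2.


Ordering cost = D*S/Q = 2292.8684
Holding cost = Q*H/2 = 7815.0178
TC = 2292.8684 + 7815.0178 = 10107.8861

10107.8861 $/yr


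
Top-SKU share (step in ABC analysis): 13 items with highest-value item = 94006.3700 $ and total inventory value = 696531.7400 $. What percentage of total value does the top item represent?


Top item = 94006.3700
Total = 696531.7400
Percentage = 94006.3700 / 696531.7400 * 100 = 13.4964

13.4964%


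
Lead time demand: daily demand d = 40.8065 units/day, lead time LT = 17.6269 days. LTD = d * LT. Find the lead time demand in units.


LTD = 40.8065 * 17.6269 = 719.2921

719.2921 units


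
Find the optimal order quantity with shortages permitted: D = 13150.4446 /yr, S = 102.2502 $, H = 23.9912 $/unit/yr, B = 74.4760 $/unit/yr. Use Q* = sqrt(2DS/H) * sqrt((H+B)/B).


sqrt(2DS/H) = 334.8045
sqrt((H+B)/B) = 1.1498
Q* = 334.8045 * 1.1498 = 384.9718

384.9718 units


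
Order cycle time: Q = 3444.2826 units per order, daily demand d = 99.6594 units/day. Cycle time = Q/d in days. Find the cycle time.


Cycle = 3444.2826 / 99.6594 = 34.5605

34.5605 days


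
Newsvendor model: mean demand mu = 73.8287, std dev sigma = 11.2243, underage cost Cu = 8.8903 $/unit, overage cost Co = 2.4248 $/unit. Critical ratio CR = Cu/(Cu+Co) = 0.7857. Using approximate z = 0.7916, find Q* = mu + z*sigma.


CR = Cu/(Cu+Co) = 8.8903/(8.8903+2.4248) = 0.7857
z = 0.7916
Q* = 73.8287 + 0.7916 * 11.2243 = 82.7139

82.7139 units


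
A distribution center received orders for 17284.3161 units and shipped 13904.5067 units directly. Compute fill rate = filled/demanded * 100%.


FR = 13904.5067 / 17284.3161 * 100 = 80.4458

80.4458%


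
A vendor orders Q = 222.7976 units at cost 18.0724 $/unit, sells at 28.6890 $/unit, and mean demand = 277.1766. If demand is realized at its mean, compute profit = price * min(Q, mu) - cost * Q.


Sales at mu = min(222.7976, 277.1766) = 222.7976
Revenue = 28.6890 * 222.7976 = 6391.8403
Total cost = 18.0724 * 222.7976 = 4026.4873
Profit = 6391.8403 - 4026.4873 = 2365.3530

2365.3530 $


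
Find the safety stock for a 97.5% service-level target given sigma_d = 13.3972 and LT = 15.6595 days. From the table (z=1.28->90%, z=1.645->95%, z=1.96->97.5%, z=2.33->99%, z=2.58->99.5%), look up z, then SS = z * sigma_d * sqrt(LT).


From the table, SL = 97.5% corresponds to z = 1.96
sqrt(LT) = sqrt(15.6595) = 3.9572
SS = 1.96 * 13.3972 * 3.9572 = 103.9104

103.9104 units


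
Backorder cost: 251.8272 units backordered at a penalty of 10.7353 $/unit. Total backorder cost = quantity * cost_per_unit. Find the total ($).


Total = 251.8272 * 10.7353 = 2703.4405

2703.4405 $


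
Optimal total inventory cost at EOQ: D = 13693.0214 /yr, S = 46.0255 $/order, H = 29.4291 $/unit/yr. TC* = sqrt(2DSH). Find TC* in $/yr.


2*D*S*H = 37094094.8777
TC* = sqrt(37094094.8777) = 6090.4922

6090.4922 $/yr


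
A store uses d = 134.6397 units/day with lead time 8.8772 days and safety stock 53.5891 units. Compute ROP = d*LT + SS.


d*LT = 134.6397 * 8.8772 = 1195.2235
ROP = 1195.2235 + 53.5891 = 1248.8126

1248.8126 units


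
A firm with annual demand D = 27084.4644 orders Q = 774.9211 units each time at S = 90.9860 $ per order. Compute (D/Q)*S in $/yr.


Number of orders = D/Q = 34.9513
Cost = 34.9513 * 90.9860 = 3180.0748

3180.0748 $/yr


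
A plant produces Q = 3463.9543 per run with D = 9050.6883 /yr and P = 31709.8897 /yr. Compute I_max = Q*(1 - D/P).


D/P = 0.2854
1 - D/P = 0.7146
I_max = 3463.9543 * 0.7146 = 2475.2668

2475.2668 units


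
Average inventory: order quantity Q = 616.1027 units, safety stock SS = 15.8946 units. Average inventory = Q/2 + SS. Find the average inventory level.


Q/2 = 308.0514
Avg = 308.0514 + 15.8946 = 323.9460

323.9460 units


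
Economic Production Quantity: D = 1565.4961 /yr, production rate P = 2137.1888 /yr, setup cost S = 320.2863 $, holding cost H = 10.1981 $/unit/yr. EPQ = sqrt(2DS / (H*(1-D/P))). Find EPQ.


1 - D/P = 1 - 0.7325 = 0.2675
H*(1-D/P) = 2.7280
2DS = 1002813.9071
EPQ = sqrt(367604.9280) = 606.3043

606.3043 units


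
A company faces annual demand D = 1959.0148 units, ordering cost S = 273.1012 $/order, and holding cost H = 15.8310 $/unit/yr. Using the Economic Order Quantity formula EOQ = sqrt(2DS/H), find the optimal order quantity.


2*D*S = 2 * 1959.0148 * 273.1012 = 1070018.5854
2*D*S/H = 67590.0818
EOQ = sqrt(67590.0818) = 259.9809

259.9809 units


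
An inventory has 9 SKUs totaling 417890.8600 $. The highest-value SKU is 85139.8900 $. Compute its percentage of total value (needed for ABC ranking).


Top item = 85139.8900
Total = 417890.8600
Percentage = 85139.8900 / 417890.8600 * 100 = 20.3737

20.3737%


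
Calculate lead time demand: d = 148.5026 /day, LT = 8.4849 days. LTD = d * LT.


LTD = 148.5026 * 8.4849 = 1260.0297

1260.0297 units


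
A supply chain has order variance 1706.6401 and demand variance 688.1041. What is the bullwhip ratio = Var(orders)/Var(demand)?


BW = 1706.6401 / 688.1041 = 2.4802

2.4802


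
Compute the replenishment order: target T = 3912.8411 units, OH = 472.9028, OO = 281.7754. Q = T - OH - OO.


Inventory position = OH + OO = 472.9028 + 281.7754 = 754.6782
Q = 3912.8411 - 754.6782 = 3158.1629

3158.1629 units


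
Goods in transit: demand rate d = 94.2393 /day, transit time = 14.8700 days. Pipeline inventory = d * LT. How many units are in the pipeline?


Pipeline = 94.2393 * 14.8700 = 1401.3384

1401.3384 units


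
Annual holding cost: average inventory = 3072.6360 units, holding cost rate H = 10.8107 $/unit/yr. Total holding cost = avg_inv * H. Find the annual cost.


Cost = 3072.6360 * 10.8107 = 33217.3460

33217.3460 $/yr


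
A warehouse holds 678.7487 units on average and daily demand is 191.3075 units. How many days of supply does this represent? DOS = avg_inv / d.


DOS = 678.7487 / 191.3075 = 3.5479

3.5479 days


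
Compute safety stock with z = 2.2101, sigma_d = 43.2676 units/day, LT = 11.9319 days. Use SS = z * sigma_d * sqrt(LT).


sqrt(LT) = sqrt(11.9319) = 3.4543
SS = 2.2101 * 43.2676 * 3.4543 = 330.3159

330.3159 units


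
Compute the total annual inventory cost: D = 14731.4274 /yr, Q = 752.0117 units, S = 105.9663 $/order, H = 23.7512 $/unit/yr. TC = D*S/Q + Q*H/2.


Ordering cost = D*S/Q = 2075.8119
Holding cost = Q*H/2 = 8930.5901
TC = 2075.8119 + 8930.5901 = 11006.4021

11006.4021 $/yr


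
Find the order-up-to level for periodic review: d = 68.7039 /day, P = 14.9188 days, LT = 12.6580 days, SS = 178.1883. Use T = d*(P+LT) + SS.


P + LT = 27.5768
d*(P+LT) = 68.7039 * 27.5768 = 1894.6337
T = 1894.6337 + 178.1883 = 2072.8220

2072.8220 units


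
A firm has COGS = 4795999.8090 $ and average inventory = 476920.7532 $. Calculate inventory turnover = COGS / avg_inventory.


Turnover = 4795999.8090 / 476920.7532 = 10.0562

10.0562


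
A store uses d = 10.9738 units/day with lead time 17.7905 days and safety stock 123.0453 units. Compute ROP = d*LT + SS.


d*LT = 10.9738 * 17.7905 = 195.2294
ROP = 195.2294 + 123.0453 = 318.2747

318.2747 units


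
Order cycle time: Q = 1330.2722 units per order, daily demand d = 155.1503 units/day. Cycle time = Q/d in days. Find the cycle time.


Cycle = 1330.2722 / 155.1503 = 8.5741

8.5741 days


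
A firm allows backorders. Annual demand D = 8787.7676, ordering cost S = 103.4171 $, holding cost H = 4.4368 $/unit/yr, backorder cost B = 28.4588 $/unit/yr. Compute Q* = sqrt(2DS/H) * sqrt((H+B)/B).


sqrt(2DS/H) = 640.0524
sqrt((H+B)/B) = 1.0751
Q* = 640.0524 * 1.0751 = 688.1390

688.1390 units


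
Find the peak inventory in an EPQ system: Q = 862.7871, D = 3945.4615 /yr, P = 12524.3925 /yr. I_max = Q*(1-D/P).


D/P = 0.3150
1 - D/P = 0.6850
I_max = 862.7871 * 0.6850 = 590.9900

590.9900 units


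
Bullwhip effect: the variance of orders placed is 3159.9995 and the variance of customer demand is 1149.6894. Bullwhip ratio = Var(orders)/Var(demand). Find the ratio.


BW = 3159.9995 / 1149.6894 = 2.7486

2.7486


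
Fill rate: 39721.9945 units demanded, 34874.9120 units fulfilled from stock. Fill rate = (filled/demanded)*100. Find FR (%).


FR = 34874.9120 / 39721.9945 * 100 = 87.7975

87.7975%


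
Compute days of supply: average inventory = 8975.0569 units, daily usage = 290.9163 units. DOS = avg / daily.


DOS = 8975.0569 / 290.9163 = 30.8510

30.8510 days


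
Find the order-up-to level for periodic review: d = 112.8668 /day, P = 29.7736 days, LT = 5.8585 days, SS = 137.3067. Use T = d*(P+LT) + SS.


P + LT = 35.6321
d*(P+LT) = 112.8668 * 35.6321 = 4021.6811
T = 4021.6811 + 137.3067 = 4158.9878

4158.9878 units


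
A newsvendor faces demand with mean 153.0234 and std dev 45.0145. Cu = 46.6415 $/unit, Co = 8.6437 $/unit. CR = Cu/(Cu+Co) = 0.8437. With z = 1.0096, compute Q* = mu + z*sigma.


CR = Cu/(Cu+Co) = 46.6415/(46.6415+8.6437) = 0.8437
z = 1.0096
Q* = 153.0234 + 1.0096 * 45.0145 = 198.4700

198.4700 units


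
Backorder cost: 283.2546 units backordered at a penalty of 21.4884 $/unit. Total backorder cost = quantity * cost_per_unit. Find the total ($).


Total = 283.2546 * 21.4884 = 6086.6881

6086.6881 $


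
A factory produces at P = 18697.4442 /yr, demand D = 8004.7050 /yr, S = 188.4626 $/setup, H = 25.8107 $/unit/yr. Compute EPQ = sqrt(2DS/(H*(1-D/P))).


1 - D/P = 1 - 0.4281 = 0.5719
H*(1-D/P) = 14.7607
2DS = 3017175.0331
EPQ = sqrt(204406.1667) = 452.1130

452.1130 units


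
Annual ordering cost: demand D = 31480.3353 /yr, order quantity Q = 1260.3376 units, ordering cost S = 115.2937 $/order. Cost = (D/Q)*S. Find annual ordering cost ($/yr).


Number of orders = D/Q = 24.9777
Cost = 24.9777 * 115.2937 = 2879.7715

2879.7715 $/yr


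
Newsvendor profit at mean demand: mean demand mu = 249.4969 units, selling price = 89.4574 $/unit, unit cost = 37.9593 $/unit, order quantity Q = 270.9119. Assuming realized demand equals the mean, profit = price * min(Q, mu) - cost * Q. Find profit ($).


Sales at mu = min(270.9119, 249.4969) = 249.4969
Revenue = 89.4574 * 249.4969 = 22319.3440
Total cost = 37.9593 * 270.9119 = 10283.6261
Profit = 22319.3440 - 10283.6261 = 12035.7179

12035.7179 $


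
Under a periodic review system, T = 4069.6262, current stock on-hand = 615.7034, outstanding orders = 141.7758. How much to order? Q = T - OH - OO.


Inventory position = OH + OO = 615.7034 + 141.7758 = 757.4792
Q = 4069.6262 - 757.4792 = 3312.1470

3312.1470 units


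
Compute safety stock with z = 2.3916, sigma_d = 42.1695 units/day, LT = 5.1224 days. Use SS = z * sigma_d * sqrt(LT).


sqrt(LT) = sqrt(5.1224) = 2.2633
SS = 2.3916 * 42.1695 * 2.2633 = 228.2568

228.2568 units


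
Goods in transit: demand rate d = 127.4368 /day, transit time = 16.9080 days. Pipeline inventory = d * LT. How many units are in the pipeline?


Pipeline = 127.4368 * 16.9080 = 2154.7014

2154.7014 units


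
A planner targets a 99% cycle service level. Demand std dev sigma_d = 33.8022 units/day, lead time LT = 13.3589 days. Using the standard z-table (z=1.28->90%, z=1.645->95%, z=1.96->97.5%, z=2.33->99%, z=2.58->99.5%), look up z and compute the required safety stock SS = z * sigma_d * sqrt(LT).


From the table, SL = 99% corresponds to z = 2.33
sqrt(LT) = sqrt(13.3589) = 3.6550
SS = 2.33 * 33.8022 * 3.6550 = 287.8633

287.8633 units


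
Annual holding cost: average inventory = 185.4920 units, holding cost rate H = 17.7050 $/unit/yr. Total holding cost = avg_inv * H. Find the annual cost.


Cost = 185.4920 * 17.7050 = 3284.1359

3284.1359 $/yr


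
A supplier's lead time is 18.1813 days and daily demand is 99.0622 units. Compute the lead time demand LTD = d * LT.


LTD = 99.0622 * 18.1813 = 1801.0796

1801.0796 units


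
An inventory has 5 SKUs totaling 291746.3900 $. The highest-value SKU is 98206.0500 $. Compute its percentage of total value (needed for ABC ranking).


Top item = 98206.0500
Total = 291746.3900
Percentage = 98206.0500 / 291746.3900 * 100 = 33.6614

33.6614%


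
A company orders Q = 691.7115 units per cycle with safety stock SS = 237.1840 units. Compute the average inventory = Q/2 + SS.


Q/2 = 345.8558
Avg = 345.8558 + 237.1840 = 583.0398

583.0398 units


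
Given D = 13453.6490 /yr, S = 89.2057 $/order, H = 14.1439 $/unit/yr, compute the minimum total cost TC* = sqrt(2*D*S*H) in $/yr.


2*D*S*H = 33949381.8632
TC* = sqrt(33949381.8632) = 5826.6098

5826.6098 $/yr


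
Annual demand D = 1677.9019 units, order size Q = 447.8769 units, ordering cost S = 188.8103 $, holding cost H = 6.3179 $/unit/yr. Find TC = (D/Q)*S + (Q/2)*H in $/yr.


Ordering cost = D*S/Q = 707.3487
Holding cost = Q*H/2 = 1414.8207
TC = 707.3487 + 1414.8207 = 2122.1695

2122.1695 $/yr


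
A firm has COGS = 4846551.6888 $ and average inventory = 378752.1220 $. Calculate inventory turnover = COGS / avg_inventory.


Turnover = 4846551.6888 / 378752.1220 = 12.7961

12.7961


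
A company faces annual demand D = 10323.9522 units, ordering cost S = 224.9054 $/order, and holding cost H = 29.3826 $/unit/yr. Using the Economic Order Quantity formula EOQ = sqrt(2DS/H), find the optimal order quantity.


2*D*S = 2 * 10323.9522 * 224.9054 = 4643825.1982
2*D*S/H = 158046.7759
EOQ = sqrt(158046.7759) = 397.5510

397.5510 units


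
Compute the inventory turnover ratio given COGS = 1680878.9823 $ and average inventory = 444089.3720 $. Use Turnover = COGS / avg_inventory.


Turnover = 1680878.9823 / 444089.3720 = 3.7850

3.7850


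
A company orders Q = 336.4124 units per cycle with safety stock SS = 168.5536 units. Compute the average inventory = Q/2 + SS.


Q/2 = 168.2062
Avg = 168.2062 + 168.5536 = 336.7598

336.7598 units


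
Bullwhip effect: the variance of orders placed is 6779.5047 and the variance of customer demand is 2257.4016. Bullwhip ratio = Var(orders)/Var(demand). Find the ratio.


BW = 6779.5047 / 2257.4016 = 3.0032

3.0032


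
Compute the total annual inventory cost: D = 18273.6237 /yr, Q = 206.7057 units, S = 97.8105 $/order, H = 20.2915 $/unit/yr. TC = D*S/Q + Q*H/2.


Ordering cost = D*S/Q = 8646.8456
Holding cost = Q*H/2 = 2097.1844
TC = 8646.8456 + 2097.1844 = 10744.0299

10744.0299 $/yr


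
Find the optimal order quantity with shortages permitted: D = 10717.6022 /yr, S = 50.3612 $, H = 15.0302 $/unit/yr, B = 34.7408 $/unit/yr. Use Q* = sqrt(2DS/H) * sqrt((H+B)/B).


sqrt(2DS/H) = 267.9967
sqrt((H+B)/B) = 1.1969
Q* = 267.9967 * 1.1969 = 320.7730

320.7730 units


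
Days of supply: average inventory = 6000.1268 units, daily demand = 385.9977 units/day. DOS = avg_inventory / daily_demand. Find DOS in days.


DOS = 6000.1268 / 385.9977 = 15.5445

15.5445 days


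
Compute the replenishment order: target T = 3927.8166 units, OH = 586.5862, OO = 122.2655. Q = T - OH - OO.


Inventory position = OH + OO = 586.5862 + 122.2655 = 708.8517
Q = 3927.8166 - 708.8517 = 3218.9649

3218.9649 units


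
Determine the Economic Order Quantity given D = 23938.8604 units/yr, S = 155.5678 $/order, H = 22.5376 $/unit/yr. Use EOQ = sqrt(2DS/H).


2*D*S = 2 * 23938.8604 * 155.5678 = 7448231.6939
2*D*S/H = 330480.2505
EOQ = sqrt(330480.2505) = 574.8741

574.8741 units


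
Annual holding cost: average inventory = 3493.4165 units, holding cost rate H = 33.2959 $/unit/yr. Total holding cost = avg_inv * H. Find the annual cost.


Cost = 3493.4165 * 33.2959 = 116316.4464

116316.4464 $/yr


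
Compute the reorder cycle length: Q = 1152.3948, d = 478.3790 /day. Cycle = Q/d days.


Cycle = 1152.3948 / 478.3790 = 2.4090

2.4090 days


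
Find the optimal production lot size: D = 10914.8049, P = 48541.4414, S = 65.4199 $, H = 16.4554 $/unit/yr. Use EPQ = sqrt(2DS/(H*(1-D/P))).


1 - D/P = 1 - 0.2249 = 0.7751
H*(1-D/P) = 12.7553
2DS = 1428090.8902
EPQ = sqrt(111960.4604) = 334.6049

334.6049 units


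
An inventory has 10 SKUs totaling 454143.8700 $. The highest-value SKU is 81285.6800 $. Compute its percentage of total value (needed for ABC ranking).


Top item = 81285.6800
Total = 454143.8700
Percentage = 81285.6800 / 454143.8700 * 100 = 17.8987

17.8987%


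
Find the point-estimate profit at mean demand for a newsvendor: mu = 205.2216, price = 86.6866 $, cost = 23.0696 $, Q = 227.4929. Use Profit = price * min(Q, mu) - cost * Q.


Sales at mu = min(227.4929, 205.2216) = 205.2216
Revenue = 86.6866 * 205.2216 = 17789.9628
Total cost = 23.0696 * 227.4929 = 5248.1702
Profit = 17789.9628 - 5248.1702 = 12541.7925

12541.7925 $


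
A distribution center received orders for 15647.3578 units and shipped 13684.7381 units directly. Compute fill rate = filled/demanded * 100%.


FR = 13684.7381 / 15647.3578 * 100 = 87.4572

87.4572%


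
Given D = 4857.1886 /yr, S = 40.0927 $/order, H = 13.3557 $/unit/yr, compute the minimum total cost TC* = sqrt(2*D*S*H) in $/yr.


2*D*S*H = 5201719.4147
TC* = sqrt(5201719.4147) = 2280.7278

2280.7278 $/yr


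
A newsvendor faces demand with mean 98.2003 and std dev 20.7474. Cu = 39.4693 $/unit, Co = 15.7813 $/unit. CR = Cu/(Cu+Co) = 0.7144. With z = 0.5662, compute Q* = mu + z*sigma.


CR = Cu/(Cu+Co) = 39.4693/(39.4693+15.7813) = 0.7144
z = 0.5662
Q* = 98.2003 + 0.5662 * 20.7474 = 109.9475

109.9475 units


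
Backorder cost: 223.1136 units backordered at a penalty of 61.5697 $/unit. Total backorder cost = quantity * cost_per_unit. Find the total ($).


Total = 223.1136 * 61.5697 = 13737.0374

13737.0374 $


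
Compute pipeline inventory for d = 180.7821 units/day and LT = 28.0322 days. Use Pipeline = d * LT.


Pipeline = 180.7821 * 28.0322 = 5067.7200

5067.7200 units


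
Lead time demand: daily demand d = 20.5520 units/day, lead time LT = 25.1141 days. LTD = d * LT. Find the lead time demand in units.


LTD = 20.5520 * 25.1141 = 516.1450

516.1450 units


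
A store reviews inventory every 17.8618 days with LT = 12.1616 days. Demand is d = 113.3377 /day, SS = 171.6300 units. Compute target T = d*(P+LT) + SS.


P + LT = 30.0234
d*(P+LT) = 113.3377 * 30.0234 = 3402.7831
T = 3402.7831 + 171.6300 = 3574.4131

3574.4131 units


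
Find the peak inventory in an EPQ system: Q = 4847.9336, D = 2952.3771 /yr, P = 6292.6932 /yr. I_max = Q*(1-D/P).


D/P = 0.4692
1 - D/P = 0.5308
I_max = 4847.9336 * 0.5308 = 2573.4022

2573.4022 units


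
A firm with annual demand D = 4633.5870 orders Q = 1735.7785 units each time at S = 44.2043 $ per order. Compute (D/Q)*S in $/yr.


Number of orders = D/Q = 2.6695
Cost = 2.6695 * 44.2043 = 118.0015

118.0015 $/yr


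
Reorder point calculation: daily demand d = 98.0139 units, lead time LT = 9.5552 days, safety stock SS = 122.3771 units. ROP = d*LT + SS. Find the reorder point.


d*LT = 98.0139 * 9.5552 = 936.5424
ROP = 936.5424 + 122.3771 = 1058.9195

1058.9195 units


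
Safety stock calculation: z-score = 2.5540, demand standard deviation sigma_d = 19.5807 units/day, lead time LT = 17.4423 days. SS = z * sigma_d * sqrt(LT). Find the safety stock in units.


sqrt(LT) = sqrt(17.4423) = 4.1764
SS = 2.5540 * 19.5807 * 4.1764 = 208.8579

208.8579 units


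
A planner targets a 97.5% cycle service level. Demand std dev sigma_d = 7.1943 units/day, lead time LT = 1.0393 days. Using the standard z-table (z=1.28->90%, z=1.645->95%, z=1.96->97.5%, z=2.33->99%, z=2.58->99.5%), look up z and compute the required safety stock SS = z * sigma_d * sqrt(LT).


From the table, SL = 97.5% corresponds to z = 1.96
sqrt(LT) = sqrt(1.0393) = 1.0195
SS = 1.96 * 7.1943 * 1.0195 = 14.3752

14.3752 units


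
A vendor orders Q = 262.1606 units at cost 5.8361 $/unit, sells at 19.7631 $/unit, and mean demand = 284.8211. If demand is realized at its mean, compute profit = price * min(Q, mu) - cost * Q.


Sales at mu = min(262.1606, 284.8211) = 262.1606
Revenue = 19.7631 * 262.1606 = 5181.1062
Total cost = 5.8361 * 262.1606 = 1529.9955
Profit = 5181.1062 - 1529.9955 = 3651.1107

3651.1107 $


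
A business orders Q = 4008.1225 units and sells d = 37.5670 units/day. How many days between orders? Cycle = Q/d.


Cycle = 4008.1225 / 37.5670 = 106.6926

106.6926 days


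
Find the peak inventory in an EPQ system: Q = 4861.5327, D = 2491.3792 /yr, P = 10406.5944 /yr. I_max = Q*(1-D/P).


D/P = 0.2394
1 - D/P = 0.7606
I_max = 4861.5327 * 0.7606 = 3697.6629

3697.6629 units


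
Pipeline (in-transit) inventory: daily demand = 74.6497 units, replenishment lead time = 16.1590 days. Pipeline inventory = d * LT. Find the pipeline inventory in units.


Pipeline = 74.6497 * 16.1590 = 1206.2645

1206.2645 units


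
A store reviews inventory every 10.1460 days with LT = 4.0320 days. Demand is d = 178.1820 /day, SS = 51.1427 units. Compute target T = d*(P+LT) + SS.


P + LT = 14.1780
d*(P+LT) = 178.1820 * 14.1780 = 2526.2644
T = 2526.2644 + 51.1427 = 2577.4071

2577.4071 units


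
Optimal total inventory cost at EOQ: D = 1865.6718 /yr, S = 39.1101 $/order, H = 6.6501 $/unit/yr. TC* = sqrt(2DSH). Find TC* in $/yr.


2*D*S*H = 970470.5152
TC* = sqrt(970470.5152) = 985.1246

985.1246 $/yr


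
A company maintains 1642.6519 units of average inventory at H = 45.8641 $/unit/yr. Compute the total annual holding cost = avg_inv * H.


Cost = 1642.6519 * 45.8641 = 75338.7510

75338.7510 $/yr
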